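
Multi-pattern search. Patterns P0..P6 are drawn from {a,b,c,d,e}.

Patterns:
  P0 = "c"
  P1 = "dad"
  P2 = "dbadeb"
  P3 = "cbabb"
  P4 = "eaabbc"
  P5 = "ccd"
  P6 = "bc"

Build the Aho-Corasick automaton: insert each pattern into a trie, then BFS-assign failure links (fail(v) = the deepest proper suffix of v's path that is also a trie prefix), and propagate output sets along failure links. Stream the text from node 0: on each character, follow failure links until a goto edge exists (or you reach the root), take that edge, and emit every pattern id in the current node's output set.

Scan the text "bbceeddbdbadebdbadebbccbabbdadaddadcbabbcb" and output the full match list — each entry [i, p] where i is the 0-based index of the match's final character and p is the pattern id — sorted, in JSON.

Build:
Trie (insert patterns):
  0='ε' goto b→22 c→1 d→2 e→14
  1='c' goto b→10 c→20  [P0 ends]
  2='d' goto a→3 b→5
  3='da' goto d→4
  4='dad' goto ·  [P1 ends]
  5='db' goto a→6
  6='dba' goto d→7
  7='dbad' goto e→8
  8='dbade' goto b→9
  9='dbadeb' goto ·  [P2 ends]
  10='cb' goto a→11
  11='cba' goto b→12
  12='cbab' goto b→13
  13='cbabb' goto ·  [P3 ends]
  14='e' goto a→15
  15='ea' goto a→16
  16='eaa' goto b→17
  17='eaab' goto b→18
  18='eaabb' goto c→19
  19='eaabbc' goto ·  [P4 ends]
  20='cc' goto d→21
  21='ccd' goto ·  [P5 ends]
  22='b' goto c→23
  23='bc' goto ·  [P6 ends]

Failure links (BFS by depth):
  n1('c'): parent n0 fail=0; on 'c' 0 → fail=0;  out {0}∪∅={0}
  n2('d'): parent n0 fail=0; on 'd' 0 → fail=0;  out ∅∪∅=∅
  n14('e'): parent n0 fail=0; on 'e' 0 → fail=0;  out ∅∪∅=∅
  n22('b'): parent n0 fail=0; on 'b' 0 → fail=0;  out ∅∪∅=∅
  n3('da'): parent n2 fail=0; on 'a' 0 → fail=0;  out ∅∪∅=∅
  n5('db'): parent n2 fail=0; on 'b' 0 → fail=22;  out ∅∪∅=∅
  n10('cb'): parent n1 fail=0; on 'b' 0 → fail=22;  out ∅∪∅=∅
  n15('ea'): parent n14 fail=0; on 'a' 0 → fail=0;  out ∅∪∅=∅
  n20('cc'): parent n1 fail=0; on 'c' 0 → fail=1;  out ∅∪{0}={0}
  n23('bc'): parent n22 fail=0; on 'c' 0 → fail=1;  out {6}∪{0}={0,6}
  n4('dad'): parent n3 fail=0; on 'd' 0 → fail=2;  out {1}∪∅={1}
  n6('dba'): parent n5 fail=22; on 'a' 22→0 → fail=0;  out ∅∪∅=∅
  n11('cba'): parent n10 fail=22; on 'a' 22→0 → fail=0;  out ∅∪∅=∅
  n16('eaa'): parent n15 fail=0; on 'a' 0 → fail=0;  out ∅∪∅=∅
  n21('ccd'): parent n20 fail=1; on 'd' 1→0 → fail=2;  out {5}∪∅={5}
  n7('dbad'): parent n6 fail=0; on 'd' 0 → fail=2;  out ∅∪∅=∅
  n12('cbab'): parent n11 fail=0; on 'b' 0 → fail=22;  out ∅∪∅=∅
  n17('eaab'): parent n16 fail=0; on 'b' 0 → fail=22;  out ∅∪∅=∅
  n8('dbade'): parent n7 fail=2; on 'e' 2→0 → fail=14;  out ∅∪∅=∅
  n13('cbabb'): parent n12 fail=22; on 'b' 22→0 → fail=22;  out {3}∪∅={3}
  n18('eaabb'): parent n17 fail=22; on 'b' 22→0 → fail=22;  out ∅∪∅=∅
  n9('dbadeb'): parent n8 fail=14; on 'b' 14→0 → fail=22;  out {2}∪∅={2}
  n19('eaabbc'): parent n18 fail=22; on 'c' 22 → fail=23;  out {4}∪{0,6}={0,4,6}

Scan:
i=0 'b': node 0→22
i=1 'b': node 22→22 (via fail)
i=2 'c': node 22→23  emit P0@[2:2],P6@[1:2]
i=3 'e': node 23→14 (via fail)
i=4 'e': node 14→14 (via fail)
i=5 'd': node 14→2 (via fail)
i=6 'd': node 2→2 (via fail)
i=7 'b': node 2→5
i=8 'd': node 5→2 (via fail)
i=9 'b': node 2→5
i=10 'a': node 5→6
i=11 'd': node 6→7
i=12 'e': node 7→8
i=13 'b': node 8→9  emit P2@[8:13]
i=14 'd': node 9→2 (via fail)
i=15 'b': node 2→5
i=16 'a': node 5→6
i=17 'd': node 6→7
i=18 'e': node 7→8
i=19 'b': node 8→9  emit P2@[14:19]
i=20 'b': node 9→22 (via fail)
i=21 'c': node 22→23  emit P0@[21:21],P6@[20:21]
i=22 'c': node 23→20 (via fail)  emit P0@[22:22]
i=23 'b': node 20→10 (via fail)
i=24 'a': node 10→11
i=25 'b': node 11→12
i=26 'b': node 12→13  emit P3@[22:26]
i=27 'd': node 13→2 (via fail)
i=28 'a': node 2→3
i=29 'd': node 3→4  emit P1@[27:29]
i=30 'a': node 4→3 (via fail)
i=31 'd': node 3→4  emit P1@[29:31]
i=32 'd': node 4→2 (via fail)
i=33 'a': node 2→3
i=34 'd': node 3→4  emit P1@[32:34]
i=35 'c': node 4→1 (via fail)  emit P0@[35:35]
i=36 'b': node 1→10
i=37 'a': node 10→11
i=38 'b': node 11→12
i=39 'b': node 12→13  emit P3@[35:39]
i=40 'c': node 13→23 (via fail)  emit P0@[40:40],P6@[39:40]
i=41 'b': node 23→10 (via fail)

All matches (sorted): [[2,0],[2,6],[13,2],[19,2],[21,0],[21,6],[22,0],[26,3],[29,1],[31,1],[34,1],[35,0],[39,3],[40,0],[40,6]]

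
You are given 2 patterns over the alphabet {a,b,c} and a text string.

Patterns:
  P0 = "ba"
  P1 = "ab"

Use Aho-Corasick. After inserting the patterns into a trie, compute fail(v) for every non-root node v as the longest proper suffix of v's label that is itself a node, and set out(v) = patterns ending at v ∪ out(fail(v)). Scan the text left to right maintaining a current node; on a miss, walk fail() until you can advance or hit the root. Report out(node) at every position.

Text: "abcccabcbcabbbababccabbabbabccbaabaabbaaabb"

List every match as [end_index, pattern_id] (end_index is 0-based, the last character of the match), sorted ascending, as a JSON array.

Build automaton:
Trie (insert patterns):
  0='ε' goto a→3 b→1
  1='b' goto a→2
  2='ba' goto ·  [P0 ends]
  3='a' goto b→4
  4='ab' goto ·  [P1 ends]

BFS fail/out derivation:
  fail(1) 'b': from fail(0)=0 chase 'b': 0 ⇒ 0;  out=∅∪out(0)=∅
  fail(3) 'a': from fail(0)=0 chase 'a': 0 ⇒ 0;  out=∅∪out(0)=∅
  fail(2) 'ba': from fail(1)=0 chase 'a': 0 ⇒ 3;  out={0}∪out(3)={0}
  fail(4) 'ab': from fail(3)=0 chase 'b': 0 ⇒ 1;  out={1}∪out(1)={1}

Scan:
[0] read 'a'  n0⇒n3
[1] read 'b'  n3⇒n4  ** P1@[0:1]
[2] read 'c'  n4⇒n0 (fail-walked)
[3] read 'c'  n0⇒n0
[4] read 'c'  n0⇒n0
[5] read 'a'  n0⇒n3
[6] read 'b'  n3⇒n4  ** P1@[5:6]
[7] read 'c'  n4⇒n0 (fail-walked)
[8] read 'b'  n0⇒n1
[9] read 'c'  n1⇒n0 (fail-walked)
[10] read 'a'  n0⇒n3
[11] read 'b'  n3⇒n4  ** P1@[10:11]
[12] read 'b'  n4⇒n1 (fail-walked)
[13] read 'b'  n1⇒n1 (fail-walked)
[14] read 'a'  n1⇒n2  ** P0@[13:14]
[15] read 'b'  n2⇒n4 (fail-walked)  ** P1@[14:15]
[16] read 'a'  n4⇒n2 (fail-walked)  ** P0@[15:16]
[17] read 'b'  n2⇒n4 (fail-walked)  ** P1@[16:17]
[18] read 'c'  n4⇒n0 (fail-walked)
[19] read 'c'  n0⇒n0
[20] read 'a'  n0⇒n3
[21] read 'b'  n3⇒n4  ** P1@[20:21]
[22] read 'b'  n4⇒n1 (fail-walked)
[23] read 'a'  n1⇒n2  ** P0@[22:23]
[24] read 'b'  n2⇒n4 (fail-walked)  ** P1@[23:24]
[25] read 'b'  n4⇒n1 (fail-walked)
[26] read 'a'  n1⇒n2  ** P0@[25:26]
[27] read 'b'  n2⇒n4 (fail-walked)  ** P1@[26:27]
[28] read 'c'  n4⇒n0 (fail-walked)
[29] read 'c'  n0⇒n0
[30] read 'b'  n0⇒n1
[31] read 'a'  n1⇒n2  ** P0@[30:31]
[32] read 'a'  n2⇒n3 (fail-walked)
[33] read 'b'  n3⇒n4  ** P1@[32:33]
[34] read 'a'  n4⇒n2 (fail-walked)  ** P0@[33:34]
[35] read 'a'  n2⇒n3 (fail-walked)
[36] read 'b'  n3⇒n4  ** P1@[35:36]
[37] read 'b'  n4⇒n1 (fail-walked)
[38] read 'a'  n1⇒n2  ** P0@[37:38]
[39] read 'a'  n2⇒n3 (fail-walked)
[40] read 'a'  n3⇒n3 (fail-walked)
[41] read 'b'  n3⇒n4  ** P1@[40:41]
[42] read 'b'  n4⇒n1 (fail-walked)

Matches: [[1,1],[6,1],[11,1],[14,0],[15,1],[16,0],[17,1],[21,1],[23,0],[24,1],[26,0],[27,1],[31,0],[33,1],[34,0],[36,1],[38,0],[41,1]]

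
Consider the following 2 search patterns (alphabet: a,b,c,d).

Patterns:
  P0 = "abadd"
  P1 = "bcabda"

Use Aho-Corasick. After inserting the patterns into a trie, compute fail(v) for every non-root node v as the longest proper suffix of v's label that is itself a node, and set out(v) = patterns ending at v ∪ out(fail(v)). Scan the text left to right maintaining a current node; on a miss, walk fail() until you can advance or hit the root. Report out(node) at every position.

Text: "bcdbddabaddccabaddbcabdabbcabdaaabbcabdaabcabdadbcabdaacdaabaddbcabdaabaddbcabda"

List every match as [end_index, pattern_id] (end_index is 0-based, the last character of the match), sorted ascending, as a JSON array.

Build:
Trie nodes:
  0='ε' goto a→1 b→6
  1='a' goto b→2
  2='ab' goto a→3
  3='aba' goto d→4
  4='abad' goto d→5
  5='abadd' goto ·  ←P0
  6='b' goto c→7
  7='bc' goto a→8
  8='bca' goto b→9
  9='bcab' goto d→10
  10='bcabd' goto a→11
  11='bcabda' goto ·  ←P1

Failure links (BFS by depth):
  fail(1) 'a': from fail(0)=0 chase 'a': 0 ⇒ 0;  out=∅∪out(0)=∅
  fail(6) 'b': from fail(0)=0 chase 'b': 0 ⇒ 0;  out=∅∪out(0)=∅
  fail(2) 'ab': from fail(1)=0 chase 'b': 0 ⇒ 6;  out=∅∪out(6)=∅
  fail(7) 'bc': from fail(6)=0 chase 'c': 0 ⇒ 0;  out=∅∪out(0)=∅
  fail(3) 'aba': from fail(2)=6 chase 'a': 6→0 ⇒ 1;  out=∅∪out(1)=∅
  fail(8) 'bca': from fail(7)=0 chase 'a': 0 ⇒ 1;  out=∅∪out(1)=∅
  fail(4) 'abad': from fail(3)=1 chase 'd': 1→0 ⇒ 0;  out=∅∪out(0)=∅
  fail(9) 'bcab': from fail(8)=1 chase 'b': 1 ⇒ 2;  out=∅∪out(2)=∅
  fail(5) 'abadd': from fail(4)=0 chase 'd': 0 ⇒ 0;  out={0}∪out(0)={0}
  fail(10) 'bcabd': from fail(9)=2 chase 'd': 2→6→0 ⇒ 0;  out=∅∪out(0)=∅
  fail(11) 'bcabda': from fail(10)=0 chase 'a': 0 ⇒ 1;  out={1}∪out(1)={1}

Scan:
i=0 'b': node 0→6
i=1 'c': node 6→7
i=2 'd': node 7→0 (fail-walked)
i=3 'b': node 0→6
i=4 'd': node 6→0 (fail-walked)
i=5 'd': node 0→0
i=6 'a': node 0→1
i=7 'b': node 1→2
i=8 'a': node 2→3
i=9 'd': node 3→4
i=10 'd': node 4→5  emit P0@[6:10]
i=11 'c': node 5→0 (fail-walked)
i=12 'c': node 0→0
i=13 'a': node 0→1
i=14 'b': node 1→2
i=15 'a': node 2→3
i=16 'd': node 3→4
i=17 'd': node 4→5  emit P0@[13:17]
i=18 'b': node 5→6 (fail-walked)
i=19 'c': node 6→7
i=20 'a': node 7→8
i=21 'b': node 8→9
i=22 'd': node 9→10
i=23 'a': node 10→11  emit P1@[18:23]
i=24 'b': node 11→2 (fail-walked)
i=25 'b': node 2→6 (fail-walked)
i=26 'c': node 6→7
i=27 'a': node 7→8
i=28 'b': node 8→9
i=29 'd': node 9→10
i=30 'a': node 10→11  emit P1@[25:30]
i=31 'a': node 11→1 (fail-walked)
i=32 'a': node 1→1 (fail-walked)
i=33 'b': node 1→2
i=34 'b': node 2→6 (fail-walked)
i=35 'c': node 6→7
i=36 'a': node 7→8
i=37 'b': node 8→9
i=38 'd': node 9→10
i=39 'a': node 10→11  emit P1@[34:39]
i=40 'a': node 11→1 (fail-walked)
i=41 'b': node 1→2
i=42 'c': node 2→7 (fail-walked)
i=43 'a': node 7→8
i=44 'b': node 8→9
i=45 'd': node 9→10
i=46 'a': node 10→11  emit P1@[41:46]
i=47 'd': node 11→0 (fail-walked)
i=48 'b': node 0→6
i=49 'c': node 6→7
i=50 'a': node 7→8
i=51 'b': node 8→9
i=52 'd': node 9→10
i=53 'a': node 10→11  emit P1@[48:53]
i=54 'a': node 11→1 (fail-walked)
i=55 'c': node 1→0 (fail-walked)
i=56 'd': node 0→0
i=57 'a': node 0→1
i=58 'a': node 1→1 (fail-walked)
i=59 'b': node 1→2
i=60 'a': node 2→3
i=61 'd': node 3→4
i=62 'd': node 4→5  emit P0@[58:62]
i=63 'b': node 5→6 (fail-walked)
i=64 'c': node 6→7
i=65 'a': node 7→8
i=66 'b': node 8→9
i=67 'd': node 9→10
i=68 'a': node 10→11  emit P1@[63:68]
i=69 'a': node 11→1 (fail-walked)
i=70 'b': node 1→2
i=71 'a': node 2→3
i=72 'd': node 3→4
i=73 'd': node 4→5  emit P0@[69:73]
i=74 'b': node 5→6 (fail-walked)
i=75 'c': node 6→7
i=76 'a': node 7→8
i=77 'b': node 8→9
i=78 'd': node 9→10
i=79 'a': node 10→11  emit P1@[74:79]

Result: [[10,0],[17,0],[23,1],[30,1],[39,1],[46,1],[53,1],[62,0],[68,1],[73,0],[79,1]]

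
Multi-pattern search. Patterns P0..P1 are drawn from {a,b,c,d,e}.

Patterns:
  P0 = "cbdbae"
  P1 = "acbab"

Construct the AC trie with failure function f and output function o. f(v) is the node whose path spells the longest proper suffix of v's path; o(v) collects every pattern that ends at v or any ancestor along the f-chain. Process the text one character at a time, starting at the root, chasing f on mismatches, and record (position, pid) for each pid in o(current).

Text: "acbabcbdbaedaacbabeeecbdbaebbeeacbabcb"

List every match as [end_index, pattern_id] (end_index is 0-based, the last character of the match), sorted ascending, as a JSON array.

Construct AC machine:
Trie nodes:
  0='ε' goto a→7 c→1
  1='c' goto b→2
  2='cb' goto d→3
  3='cbd' goto b→4
  4='cbdb' goto a→5
  5='cbdba' goto e→6
  6='cbdbae' goto ·  [P0 ends]
  7='a' goto c→8
  8='ac' goto b→9
  9='acb' goto a→10
  10='acba' goto b→11
  11='acbab' goto ·  [P1 ends]

Failure links (BFS by depth):
  fail(1) 'c': from fail(0)=0 chase 'c': 0 ⇒ 0;  out=∅∪out(0)=∅
  fail(7) 'a': from fail(0)=0 chase 'a': 0 ⇒ 0;  out=∅∪out(0)=∅
  fail(2) 'cb': from fail(1)=0 chase 'b': 0 ⇒ 0;  out=∅∪out(0)=∅
  fail(8) 'ac': from fail(7)=0 chase 'c': 0 ⇒ 1;  out=∅∪out(1)=∅
  fail(3) 'cbd': from fail(2)=0 chase 'd': 0 ⇒ 0;  out=∅∪out(0)=∅
  fail(9) 'acb': from fail(8)=1 chase 'b': 1 ⇒ 2;  out=∅∪out(2)=∅
  fail(4) 'cbdb': from fail(3)=0 chase 'b': 0 ⇒ 0;  out=∅∪out(0)=∅
  fail(10) 'acba': from fail(9)=2 chase 'a': 2→0 ⇒ 7;  out=∅∪out(7)=∅
  fail(5) 'cbdba': from fail(4)=0 chase 'a': 0 ⇒ 7;  out=∅∪out(7)=∅
  fail(11) 'acbab': from fail(10)=7 chase 'b': 7→0 ⇒ 0;  out={1}∪out(0)={1}
  fail(6) 'cbdbae': from fail(5)=7 chase 'e': 7→0 ⇒ 0;  out={0}∪out(0)={0}

Text stream:
[0] read 'a'  n0⇒n7
[1] read 'c'  n7⇒n8
[2] read 'b'  n8⇒n9
[3] read 'a'  n9⇒n10
[4] read 'b'  n10⇒n11  emit P1@[0:4]
[5] read 'c'  n11⇒n1 ·f
[6] read 'b'  n1⇒n2
[7] read 'd'  n2⇒n3
[8] read 'b'  n3⇒n4
[9] read 'a'  n4⇒n5
[10] read 'e'  n5⇒n6  emit P0@[5:10]
[11] read 'd'  n6⇒n0 ·f
[12] read 'a'  n0⇒n7
[13] read 'a'  n7⇒n7 ·f
[14] read 'c'  n7⇒n8
[15] read 'b'  n8⇒n9
[16] read 'a'  n9⇒n10
[17] read 'b'  n10⇒n11  emit P1@[13:17]
[18] read 'e'  n11⇒n0 ·f
[19] read 'e'  n0⇒n0
[20] read 'e'  n0⇒n0
[21] read 'c'  n0⇒n1
[22] read 'b'  n1⇒n2
[23] read 'd'  n2⇒n3
[24] read 'b'  n3⇒n4
[25] read 'a'  n4⇒n5
[26] read 'e'  n5⇒n6  emit P0@[21:26]
[27] read 'b'  n6⇒n0 ·f
[28] read 'b'  n0⇒n0
[29] read 'e'  n0⇒n0
[30] read 'e'  n0⇒n0
[31] read 'a'  n0⇒n7
[32] read 'c'  n7⇒n8
[33] read 'b'  n8⇒n9
[34] read 'a'  n9⇒n10
[35] read 'b'  n10⇒n11  emit P1@[31:35]
[36] read 'c'  n11⇒n1 ·f
[37] read 'b'  n1⇒n2

Matches: [[4,1],[10,0],[17,1],[26,0],[35,1]]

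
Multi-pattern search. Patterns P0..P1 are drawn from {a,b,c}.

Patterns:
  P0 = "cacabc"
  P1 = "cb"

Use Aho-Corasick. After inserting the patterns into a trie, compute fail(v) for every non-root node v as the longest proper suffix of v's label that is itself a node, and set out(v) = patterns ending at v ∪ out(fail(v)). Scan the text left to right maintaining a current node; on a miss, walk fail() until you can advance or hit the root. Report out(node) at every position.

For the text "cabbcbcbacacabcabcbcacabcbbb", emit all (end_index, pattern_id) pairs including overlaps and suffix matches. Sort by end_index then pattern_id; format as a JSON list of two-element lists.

Build:
Trie nodes:
  n0 'ε': c→1
  n1 'c': a→2 b→7
  n2 'ca': c→3
  n3 'cac': a→4
  n4 'caca': b→5
  n5 'cacab': c→6
  n6 'cacabc': ·  ←P0
  n7 'cb': ·  ←P1

BFS fail/out derivation:
  fail(1) 'c': from fail(0)=0 chase 'c': 0 ⇒ 0;  out=∅∪out(0)=∅
  fail(2) 'ca': from fail(1)=0 chase 'a': 0 ⇒ 0;  out=∅∪out(0)=∅
  fail(7) 'cb': from fail(1)=0 chase 'b': 0 ⇒ 0;  out={1}∪out(0)={1}
  fail(3) 'cac': from fail(2)=0 chase 'c': 0 ⇒ 1;  out=∅∪out(1)=∅
  fail(4) 'caca': from fail(3)=1 chase 'a': 1 ⇒ 2;  out=∅∪out(2)=∅
  fail(5) 'cacab': from fail(4)=2 chase 'b': 2→0 ⇒ 0;  out=∅∪out(0)=∅
  fail(6) 'cacabc': from fail(5)=0 chase 'c': 0 ⇒ 1;  out={0}∪out(1)={0}

Run:
[0] read 'c'  n0⇒n1
[1] read 'a'  n1⇒n2
[2] read 'b'  n2⇒n0 (fail-walked)
[3] read 'b'  n0⇒n0
[4] read 'c'  n0⇒n1
[5] read 'b'  n1⇒n7  → match P1@[4:5]
[6] read 'c'  n7⇒n1 (fail-walked)
[7] read 'b'  n1⇒n7  → match P1@[6:7]
[8] read 'a'  n7⇒n0 (fail-walked)
[9] read 'c'  n0⇒n1
[10] read 'a'  n1⇒n2
[11] read 'c'  n2⇒n3
[12] read 'a'  n3⇒n4
[13] read 'b'  n4⇒n5
[14] read 'c'  n5⇒n6  → match P0@[9:14]
[15] read 'a'  n6⇒n2 (fail-walked)
[16] read 'b'  n2⇒n0 (fail-walked)
[17] read 'c'  n0⇒n1
[18] read 'b'  n1⇒n7  → match P1@[17:18]
[19] read 'c'  n7⇒n1 (fail-walked)
[20] read 'a'  n1⇒n2
[21] read 'c'  n2⇒n3
[22] read 'a'  n3⇒n4
[23] read 'b'  n4⇒n5
[24] read 'c'  n5⇒n6  → match P0@[19:24]
[25] read 'b'  n6⇒n7 (fail-walked)  → match P1@[24:25]
[26] read 'b'  n7⇒n0 (fail-walked)
[27] read 'b'  n0⇒n0

Matches: [[5,1],[7,1],[14,0],[18,1],[24,0],[25,1]]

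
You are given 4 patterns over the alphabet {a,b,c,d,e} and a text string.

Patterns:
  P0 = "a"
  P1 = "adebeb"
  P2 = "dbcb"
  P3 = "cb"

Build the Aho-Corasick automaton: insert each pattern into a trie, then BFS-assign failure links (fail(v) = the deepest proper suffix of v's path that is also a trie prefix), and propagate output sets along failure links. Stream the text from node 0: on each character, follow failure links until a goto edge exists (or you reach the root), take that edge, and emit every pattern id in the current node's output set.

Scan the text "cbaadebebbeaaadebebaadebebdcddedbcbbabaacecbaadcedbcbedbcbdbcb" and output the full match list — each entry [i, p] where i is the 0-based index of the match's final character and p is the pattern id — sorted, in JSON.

Build automaton:
Trie nodes:
  0='ε' goto a→1 c→11 d→7
  1='a' goto d→2  [P0 ends]
  2='ad' goto e→3
  3='ade' goto b→4
  4='adeb' goto e→5
  5='adebe' goto b→6
  6='adebeb' goto ·  [P1 ends]
  7='d' goto b→8
  8='db' goto c→9
  9='dbc' goto b→10
  10='dbcb' goto ·  [P2 ends]
  11='c' goto b→12
  12='cb' goto ·  [P3 ends]

BFS fail/out derivation:
  n1('a'): parent n0 fail=0; on 'a' 0 → fail=0;  out {0}∪∅={0}
  n7('d'): parent n0 fail=0; on 'd' 0 → fail=0;  out ∅∪∅=∅
  n11('c'): parent n0 fail=0; on 'c' 0 → fail=0;  out ∅∪∅=∅
  n2('ad'): parent n1 fail=0; on 'd' 0 → fail=7;  out ∅∪∅=∅
  n8('db'): parent n7 fail=0; on 'b' 0 → fail=0;  out ∅∪∅=∅
  n12('cb'): parent n11 fail=0; on 'b' 0 → fail=0;  out {3}∪∅={3}
  n3('ade'): parent n2 fail=7; on 'e' 7→0 → fail=0;  out ∅∪∅=∅
  n9('dbc'): parent n8 fail=0; on 'c' 0 → fail=11;  out ∅∪∅=∅
  n4('adeb'): parent n3 fail=0; on 'b' 0 → fail=0;  out ∅∪∅=∅
  n10('dbcb'): parent n9 fail=11; on 'b' 11 → fail=12;  out {2}∪{3}={2,3}
  n5('adebe'): parent n4 fail=0; on 'e' 0 → fail=0;  out ∅∪∅=∅
  n6('adebeb'): parent n5 fail=0; on 'b' 0 → fail=0;  out {1}∪∅={1}

Text stream:
pos 0 'c': at 11
pos 1 'b': at 12  ** P3@[0:1]
pos 2 'a': at 1 (fail-walked)  ** P0@[2:2]
pos 3 'a': at 1 (fail-walked)  ** P0@[3:3]
pos 4 'd': at 2
pos 5 'e': at 3
pos 6 'b': at 4
pos 7 'e': at 5
pos 8 'b': at 6  ** P1@[3:8]
pos 9 'b': at 0 (fail-walked)
pos 10 'e': at 0
pos 11 'a': at 1  ** P0@[11:11]
pos 12 'a': at 1 (fail-walked)  ** P0@[12:12]
pos 13 'a': at 1 (fail-walked)  ** P0@[13:13]
pos 14 'd': at 2
pos 15 'e': at 3
pos 16 'b': at 4
pos 17 'e': at 5
pos 18 'b': at 6  ** P1@[13:18]
pos 19 'a': at 1 (fail-walked)  ** P0@[19:19]
pos 20 'a': at 1 (fail-walked)  ** P0@[20:20]
pos 21 'd': at 2
pos 22 'e': at 3
pos 23 'b': at 4
pos 24 'e': at 5
pos 25 'b': at 6  ** P1@[20:25]
pos 26 'd': at 7 (fail-walked)
pos 27 'c': at 11 (fail-walked)
pos 28 'd': at 7 (fail-walked)
pos 29 'd': at 7 (fail-walked)
pos 30 'e': at 0 (fail-walked)
pos 31 'd': at 7
pos 32 'b': at 8
pos 33 'c': at 9
pos 34 'b': at 10  ** P2@[31:34],P3@[33:34]
pos 35 'b': at 0 (fail-walked)
pos 36 'a': at 1  ** P0@[36:36]
pos 37 'b': at 0 (fail-walked)
pos 38 'a': at 1  ** P0@[38:38]
pos 39 'a': at 1 (fail-walked)  ** P0@[39:39]
pos 40 'c': at 11 (fail-walked)
pos 41 'e': at 0 (fail-walked)
pos 42 'c': at 11
pos 43 'b': at 12  ** P3@[42:43]
pos 44 'a': at 1 (fail-walked)  ** P0@[44:44]
pos 45 'a': at 1 (fail-walked)  ** P0@[45:45]
pos 46 'd': at 2
pos 47 'c': at 11 (fail-walked)
pos 48 'e': at 0 (fail-walked)
pos 49 'd': at 7
pos 50 'b': at 8
pos 51 'c': at 9
pos 52 'b': at 10  ** P2@[49:52],P3@[51:52]
pos 53 'e': at 0 (fail-walked)
pos 54 'd': at 7
pos 55 'b': at 8
pos 56 'c': at 9
pos 57 'b': at 10  ** P2@[54:57],P3@[56:57]
pos 58 'd': at 7 (fail-walked)
pos 59 'b': at 8
pos 60 'c': at 9
pos 61 'b': at 10  ** P2@[58:61],P3@[60:61]

All matches (sorted): [[1,3],[2,0],[3,0],[8,1],[11,0],[12,0],[13,0],[18,1],[19,0],[20,0],[25,1],[34,2],[34,3],[36,0],[38,0],[39,0],[43,3],[44,0],[45,0],[52,2],[52,3],[57,2],[57,3],[61,2],[61,3]]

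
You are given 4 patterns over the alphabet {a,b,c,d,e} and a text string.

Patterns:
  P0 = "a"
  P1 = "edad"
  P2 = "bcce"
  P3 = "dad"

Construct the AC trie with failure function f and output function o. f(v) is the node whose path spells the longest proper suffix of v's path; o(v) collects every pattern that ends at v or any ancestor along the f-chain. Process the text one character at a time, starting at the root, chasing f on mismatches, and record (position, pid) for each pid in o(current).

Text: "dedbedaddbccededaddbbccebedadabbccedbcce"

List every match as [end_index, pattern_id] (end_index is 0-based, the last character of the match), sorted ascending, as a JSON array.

Construct AC machine:
Trie nodes:
  0='ε' goto a→1 b→6 d→10 e→2
  1='a' goto ·  ←P0
  2='e' goto d→3
  3='ed' goto a→4
  4='eda' goto d→5
  5='edad' goto ·  ←P1
  6='b' goto c→7
  7='bc' goto c→8
  8='bcc' goto e→9
  9='bcce' goto ·  ←P2
  10='d' goto a→11
  11='da' goto d→12
  12='dad' goto ·  ←P3

BFS fail/out derivation:
  n1('a'): parent n0 fail=0; on 'a' 0 → fail=0;  out {0}∪∅={0}
  n2('e'): parent n0 fail=0; on 'e' 0 → fail=0;  out ∅∪∅=∅
  n6('b'): parent n0 fail=0; on 'b' 0 → fail=0;  out ∅∪∅=∅
  n10('d'): parent n0 fail=0; on 'd' 0 → fail=0;  out ∅∪∅=∅
  n3('ed'): parent n2 fail=0; on 'd' 0 → fail=10;  out ∅∪∅=∅
  n7('bc'): parent n6 fail=0; on 'c' 0 → fail=0;  out ∅∪∅=∅
  n11('da'): parent n10 fail=0; on 'a' 0 → fail=1;  out ∅∪{0}={0}
  n4('eda'): parent n3 fail=10; on 'a' 10 → fail=11;  out ∅∪{0}={0}
  n8('bcc'): parent n7 fail=0; on 'c' 0 → fail=0;  out ∅∪∅=∅
  n12('dad'): parent n11 fail=1; on 'd' 1→0 → fail=10;  out {3}∪∅={3}
  n5('edad'): parent n4 fail=11; on 'd' 11 → fail=12;  out {1}∪{3}={1,3}
  n9('bcce'): parent n8 fail=0; on 'e' 0 → fail=2;  out {2}∪∅={2}

Text stream:
[0] read 'd'  n0⇒n10
[1] read 'e'  n10⇒n2 (via fail)
[2] read 'd'  n2⇒n3
[3] read 'b'  n3⇒n6 (via fail)
[4] read 'e'  n6⇒n2 (via fail)
[5] read 'd'  n2⇒n3
[6] read 'a'  n3⇒n4  emit P0@[6:6]
[7] read 'd'  n4⇒n5  emit P1@[4:7],P3@[5:7]
[8] read 'd'  n5⇒n10 (via fail)
[9] read 'b'  n10⇒n6 (via fail)
[10] read 'c'  n6⇒n7
[11] read 'c'  n7⇒n8
[12] read 'e'  n8⇒n9  emit P2@[9:12]
[13] read 'd'  n9⇒n3 (via fail)
[14] read 'e'  n3⇒n2 (via fail)
[15] read 'd'  n2⇒n3
[16] read 'a'  n3⇒n4  emit P0@[16:16]
[17] read 'd'  n4⇒n5  emit P1@[14:17],P3@[15:17]
[18] read 'd'  n5⇒n10 (via fail)
[19] read 'b'  n10⇒n6 (via fail)
[20] read 'b'  n6⇒n6 (via fail)
[21] read 'c'  n6⇒n7
[22] read 'c'  n7⇒n8
[23] read 'e'  n8⇒n9  emit P2@[20:23]
[24] read 'b'  n9⇒n6 (via fail)
[25] read 'e'  n6⇒n2 (via fail)
[26] read 'd'  n2⇒n3
[27] read 'a'  n3⇒n4  emit P0@[27:27]
[28] read 'd'  n4⇒n5  emit P1@[25:28],P3@[26:28]
[29] read 'a'  n5⇒n11 (via fail)  emit P0@[29:29]
[30] read 'b'  n11⇒n6 (via fail)
[31] read 'b'  n6⇒n6 (via fail)
[32] read 'c'  n6⇒n7
[33] read 'c'  n7⇒n8
[34] read 'e'  n8⇒n9  emit P2@[31:34]
[35] read 'd'  n9⇒n3 (via fail)
[36] read 'b'  n3⇒n6 (via fail)
[37] read 'c'  n6⇒n7
[38] read 'c'  n7⇒n8
[39] read 'e'  n8⇒n9  emit P2@[36:39]

Matches: [[6,0],[7,1],[7,3],[12,2],[16,0],[17,1],[17,3],[23,2],[27,0],[28,1],[28,3],[29,0],[34,2],[39,2]]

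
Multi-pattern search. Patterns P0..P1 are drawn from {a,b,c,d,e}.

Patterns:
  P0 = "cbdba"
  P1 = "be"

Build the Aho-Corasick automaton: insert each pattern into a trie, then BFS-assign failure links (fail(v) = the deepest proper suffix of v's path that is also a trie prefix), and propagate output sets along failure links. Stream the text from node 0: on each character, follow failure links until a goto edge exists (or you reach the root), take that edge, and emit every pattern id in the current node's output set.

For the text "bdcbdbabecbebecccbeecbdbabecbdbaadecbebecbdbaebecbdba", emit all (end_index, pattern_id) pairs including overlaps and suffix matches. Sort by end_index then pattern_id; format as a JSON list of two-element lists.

Build:
Trie nodes:
  0='ε' goto b→6 c→1
  1='c' goto b→2
  2='cb' goto d→3
  3='cbd' goto b→4
  4='cbdb' goto a→5
  5='cbdba' goto ·  ←P0
  6='b' goto e→7
  7='be' goto ·  ←P1

Failure links (BFS by depth):
  fail(1) 'c': from fail(0)=0 chase 'c': 0 ⇒ 0;  out=∅∪out(0)=∅
  fail(6) 'b': from fail(0)=0 chase 'b': 0 ⇒ 0;  out=∅∪out(0)=∅
  fail(2) 'cb': from fail(1)=0 chase 'b': 0 ⇒ 6;  out=∅∪out(6)=∅
  fail(7) 'be': from fail(6)=0 chase 'e': 0 ⇒ 0;  out={1}∪out(0)={1}
  fail(3) 'cbd': from fail(2)=6 chase 'd': 6→0 ⇒ 0;  out=∅∪out(0)=∅
  fail(4) 'cbdb': from fail(3)=0 chase 'b': 0 ⇒ 6;  out=∅∪out(6)=∅
  fail(5) 'cbdba': from fail(4)=6 chase 'a': 6→0 ⇒ 0;  out={0}∪out(0)={0}

Scan:
[0] read 'b'  n0⇒n6
[1] read 'd'  n6⇒n0 ·f
[2] read 'c'  n0⇒n1
[3] read 'b'  n1⇒n2
[4] read 'd'  n2⇒n3
[5] read 'b'  n3⇒n4
[6] read 'a'  n4⇒n5  emit P0@[2:6]
[7] read 'b'  n5⇒n6 ·f
[8] read 'e'  n6⇒n7  emit P1@[7:8]
[9] read 'c'  n7⇒n1 ·f
[10] read 'b'  n1⇒n2
[11] read 'e'  n2⇒n7 ·f  emit P1@[10:11]
[12] read 'b'  n7⇒n6 ·f
[13] read 'e'  n6⇒n7  emit P1@[12:13]
[14] read 'c'  n7⇒n1 ·f
[15] read 'c'  n1⇒n1 ·f
[16] read 'c'  n1⇒n1 ·f
[17] read 'b'  n1⇒n2
[18] read 'e'  n2⇒n7 ·f  emit P1@[17:18]
[19] read 'e'  n7⇒n0 ·f
[20] read 'c'  n0⇒n1
[21] read 'b'  n1⇒n2
[22] read 'd'  n2⇒n3
[23] read 'b'  n3⇒n4
[24] read 'a'  n4⇒n5  emit P0@[20:24]
[25] read 'b'  n5⇒n6 ·f
[26] read 'e'  n6⇒n7  emit P1@[25:26]
[27] read 'c'  n7⇒n1 ·f
[28] read 'b'  n1⇒n2
[29] read 'd'  n2⇒n3
[30] read 'b'  n3⇒n4
[31] read 'a'  n4⇒n5  emit P0@[27:31]
[32] read 'a'  n5⇒n0 ·f
[33] read 'd'  n0⇒n0
[34] read 'e'  n0⇒n0
[35] read 'c'  n0⇒n1
[36] read 'b'  n1⇒n2
[37] read 'e'  n2⇒n7 ·f  emit P1@[36:37]
[38] read 'b'  n7⇒n6 ·f
[39] read 'e'  n6⇒n7  emit P1@[38:39]
[40] read 'c'  n7⇒n1 ·f
[41] read 'b'  n1⇒n2
[42] read 'd'  n2⇒n3
[43] read 'b'  n3⇒n4
[44] read 'a'  n4⇒n5  emit P0@[40:44]
[45] read 'e'  n5⇒n0 ·f
[46] read 'b'  n0⇒n6
[47] read 'e'  n6⇒n7  emit P1@[46:47]
[48] read 'c'  n7⇒n1 ·f
[49] read 'b'  n1⇒n2
[50] read 'd'  n2⇒n3
[51] read 'b'  n3⇒n4
[52] read 'a'  n4⇒n5  emit P0@[48:52]

Result: [[6,0],[8,1],[11,1],[13,1],[18,1],[24,0],[26,1],[31,0],[37,1],[39,1],[44,0],[47,1],[52,0]]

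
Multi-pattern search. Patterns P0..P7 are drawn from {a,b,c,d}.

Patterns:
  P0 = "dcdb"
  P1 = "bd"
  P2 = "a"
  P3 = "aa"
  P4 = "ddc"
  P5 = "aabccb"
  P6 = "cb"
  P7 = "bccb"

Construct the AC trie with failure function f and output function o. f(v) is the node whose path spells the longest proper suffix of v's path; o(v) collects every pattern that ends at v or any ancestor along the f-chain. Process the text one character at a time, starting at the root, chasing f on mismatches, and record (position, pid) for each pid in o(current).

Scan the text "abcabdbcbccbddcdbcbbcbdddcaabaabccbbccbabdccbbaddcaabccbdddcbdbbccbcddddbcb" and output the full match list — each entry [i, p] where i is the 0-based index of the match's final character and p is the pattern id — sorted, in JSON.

Build:
Trie nodes:
  0='ε' goto a→7 b→5 c→15 d→1
  1='d' goto c→2 d→9
  2='dc' goto d→3
  3='dcd' goto b→4
  4='dcdb' goto ·  [P0 ends]
  5='b' goto c→17 d→6
  6='bd' goto ·  [P1 ends]
  7='a' goto a→8  [P2 ends]
  8='aa' goto b→11  [P3 ends]
  9='dd' goto c→10
  10='ddc' goto ·  [P4 ends]
  11='aab' goto c→12
  12='aabc' goto c→13
  13='aabcc' goto b→14
  14='aabccb' goto ·  [P5 ends]
  15='c' goto b→16
  16='cb' goto ·  [P6 ends]
  17='bc' goto c→18
  18='bcc' goto b→19
  19='bccb' goto ·  [P7 ends]

BFS fail/out derivation:
  fail(1) 'd': from fail(0)=0 chase 'd': 0 ⇒ 0;  out=∅∪out(0)=∅
  fail(5) 'b': from fail(0)=0 chase 'b': 0 ⇒ 0;  out=∅∪out(0)=∅
  fail(7) 'a': from fail(0)=0 chase 'a': 0 ⇒ 0;  out={2}∪out(0)={2}
  fail(15) 'c': from fail(0)=0 chase 'c': 0 ⇒ 0;  out=∅∪out(0)=∅
  fail(2) 'dc': from fail(1)=0 chase 'c': 0 ⇒ 15;  out=∅∪out(15)=∅
  fail(6) 'bd': from fail(5)=0 chase 'd': 0 ⇒ 1;  out={1}∪out(1)={1}
  fail(8) 'aa': from fail(7)=0 chase 'a': 0 ⇒ 7;  out={3}∪out(7)={2,3}
  fail(9) 'dd': from fail(1)=0 chase 'd': 0 ⇒ 1;  out=∅∪out(1)=∅
  fail(16) 'cb': from fail(15)=0 chase 'b': 0 ⇒ 5;  out={6}∪out(5)={6}
  fail(17) 'bc': from fail(5)=0 chase 'c': 0 ⇒ 15;  out=∅∪out(15)=∅
  fail(3) 'dcd': from fail(2)=15 chase 'd': 15→0 ⇒ 1;  out=∅∪out(1)=∅
  fail(10) 'ddc': from fail(9)=1 chase 'c': 1 ⇒ 2;  out={4}∪out(2)={4}
  fail(11) 'aab': from fail(8)=7 chase 'b': 7→0 ⇒ 5;  out=∅∪out(5)=∅
  fail(18) 'bcc': from fail(17)=15 chase 'c': 15→0 ⇒ 15;  out=∅∪out(15)=∅
  fail(4) 'dcdb': from fail(3)=1 chase 'b': 1→0 ⇒ 5;  out={0}∪out(5)={0}
  fail(12) 'aabc': from fail(11)=5 chase 'c': 5 ⇒ 17;  out=∅∪out(17)=∅
  fail(19) 'bccb': from fail(18)=15 chase 'b': 15 ⇒ 16;  out={7}∪out(16)={6,7}
  fail(13) 'aabcc': from fail(12)=17 chase 'c': 17 ⇒ 18;  out=∅∪out(18)=∅
  fail(14) 'aabccb': from fail(13)=18 chase 'b': 18 ⇒ 19;  out={5}∪out(19)={5,6,7}

Text stream:
[0] read 'a'  n0⇒n7  ** P2@[0:0]
[1] read 'b'  n7⇒n5 (via fail)
[2] read 'c'  n5⇒n17
[3] read 'a'  n17⇒n7 (via fail)  ** P2@[3:3]
[4] read 'b'  n7⇒n5 (via fail)
[5] read 'd'  n5⇒n6  ** P1@[4:5]
[6] read 'b'  n6⇒n5 (via fail)
[7] read 'c'  n5⇒n17
[8] read 'b'  n17⇒n16 (via fail)  ** P6@[7:8]
[9] read 'c'  n16⇒n17 (via fail)
[10] read 'c'  n17⇒n18
[11] read 'b'  n18⇒n19  ** P6@[10:11],P7@[8:11]
[12] read 'd'  n19⇒n6 (via fail)  ** P1@[11:12]
[13] read 'd'  n6⇒n9 (via fail)
[14] read 'c'  n9⇒n10  ** P4@[12:14]
[15] read 'd'  n10⇒n3 (via fail)
[16] read 'b'  n3⇒n4  ** P0@[13:16]
[17] read 'c'  n4⇒n17 (via fail)
[18] read 'b'  n17⇒n16 (via fail)  ** P6@[17:18]
[19] read 'b'  n16⇒n5 (via fail)
[20] read 'c'  n5⇒n17
[21] read 'b'  n17⇒n16 (via fail)  ** P6@[20:21]
[22] read 'd'  n16⇒n6 (via fail)  ** P1@[21:22]
[23] read 'd'  n6⇒n9 (via fail)
[24] read 'd'  n9⇒n9 (via fail)
[25] read 'c'  n9⇒n10  ** P4@[23:25]
[26] read 'a'  n10⇒n7 (via fail)  ** P2@[26:26]
[27] read 'a'  n7⇒n8  ** P2@[27:27],P3@[26:27]
[28] read 'b'  n8⇒n11
[29] read 'a'  n11⇒n7 (via fail)  ** P2@[29:29]
[30] read 'a'  n7⇒n8  ** P2@[30:30],P3@[29:30]
[31] read 'b'  n8⇒n11
[32] read 'c'  n11⇒n12
[33] read 'c'  n12⇒n13
[34] read 'b'  n13⇒n14  ** P5@[29:34],P6@[33:34],P7@[31:34]
[35] read 'b'  n14⇒n5 (via fail)
[36] read 'c'  n5⇒n17
[37] read 'c'  n17⇒n18
[38] read 'b'  n18⇒n19  ** P6@[37:38],P7@[35:38]
[39] read 'a'  n19⇒n7 (via fail)  ** P2@[39:39]
[40] read 'b'  n7⇒n5 (via fail)
[41] read 'd'  n5⇒n6  ** P1@[40:41]
[42] read 'c'  n6⇒n2 (via fail)
[43] read 'c'  n2⇒n15 (via fail)
[44] read 'b'  n15⇒n16  ** P6@[43:44]
[45] read 'b'  n16⇒n5 (via fail)
[46] read 'a'  n5⇒n7 (via fail)  ** P2@[46:46]
[47] read 'd'  n7⇒n1 (via fail)
[48] read 'd'  n1⇒n9
[49] read 'c'  n9⇒n10  ** P4@[47:49]
[50] read 'a'  n10⇒n7 (via fail)  ** P2@[50:50]
[51] read 'a'  n7⇒n8  ** P2@[51:51],P3@[50:51]
[52] read 'b'  n8⇒n11
[53] read 'c'  n11⇒n12
[54] read 'c'  n12⇒n13
[55] read 'b'  n13⇒n14  ** P5@[50:55],P6@[54:55],P7@[52:55]
[56] read 'd'  n14⇒n6 (via fail)  ** P1@[55:56]
[57] read 'd'  n6⇒n9 (via fail)
[58] read 'd'  n9⇒n9 (via fail)
[59] read 'c'  n9⇒n10  ** P4@[57:59]
[60] read 'b'  n10⇒n16 (via fail)  ** P6@[59:60]
[61] read 'd'  n16⇒n6 (via fail)  ** P1@[60:61]
[62] read 'b'  n6⇒n5 (via fail)
[63] read 'b'  n5⇒n5 (via fail)
[64] read 'c'  n5⇒n17
[65] read 'c'  n17⇒n18
[66] read 'b'  n18⇒n19  ** P6@[65:66],P7@[63:66]
[67] read 'c'  n19⇒n17 (via fail)
[68] read 'd'  n17⇒n1 (via fail)
[69] read 'd'  n1⇒n9
[70] read 'd'  n9⇒n9 (via fail)
[71] read 'd'  n9⇒n9 (via fail)
[72] read 'b'  n9⇒n5 (via fail)
[73] read 'c'  n5⇒n17
[74] read 'b'  n17⇒n16 (via fail)  ** P6@[73:74]

Result: [[0,2],[3,2],[5,1],[8,6],[11,6],[11,7],[12,1],[14,4],[16,0],[18,6],[21,6],[22,1],[25,4],[26,2],[27,2],[27,3],[29,2],[30,2],[30,3],[34,5],[34,6],[34,7],[38,6],[38,7],[39,2],[41,1],[44,6],[46,2],[49,4],[50,2],[51,2],[51,3],[55,5],[55,6],[55,7],[56,1],[59,4],[60,6],[61,1],[66,6],[66,7],[74,6]]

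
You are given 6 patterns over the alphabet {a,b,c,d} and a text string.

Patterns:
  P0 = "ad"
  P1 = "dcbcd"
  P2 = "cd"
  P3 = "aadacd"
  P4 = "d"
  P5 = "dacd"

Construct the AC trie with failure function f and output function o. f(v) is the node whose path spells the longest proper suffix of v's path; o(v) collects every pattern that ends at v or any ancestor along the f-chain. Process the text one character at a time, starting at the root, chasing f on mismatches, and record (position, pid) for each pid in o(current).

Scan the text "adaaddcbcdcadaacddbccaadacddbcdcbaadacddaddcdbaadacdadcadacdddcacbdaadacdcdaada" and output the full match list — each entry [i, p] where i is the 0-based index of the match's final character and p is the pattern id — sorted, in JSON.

Build automaton:
Trie (insert patterns):
  n0 'ε': a→1 c→8 d→3
  n1 'a': a→10 d→2
  n2 'ad': ·  ←P0
  n3 'd': a→15 c→4  ←P4
  n4 'dc': b→5
  n5 'dcb': c→6
  n6 'dcbc': d→7
  n7 'dcbcd': ·  ←P1
  n8 'c': d→9
  n9 'cd': ·  ←P2
  n10 'aa': d→11
  n11 'aad': a→12
  n12 'aada': c→13
  n13 'aadac': d→14
  n14 'aadacd': ·  ←P3
  n15 'da': c→16
  n16 'dac': d→17
  n17 'dacd': ·  ←P5

Failure links (BFS by depth):
  fail(1) 'a': from fail(0)=0 chase 'a': 0 ⇒ 0;  out=∅∪out(0)=∅
  fail(3) 'd': from fail(0)=0 chase 'd': 0 ⇒ 0;  out={4}∪out(0)={4}
  fail(8) 'c': from fail(0)=0 chase 'c': 0 ⇒ 0;  out=∅∪out(0)=∅
  fail(2) 'ad': from fail(1)=0 chase 'd': 0 ⇒ 3;  out={0}∪out(3)={0,4}
  fail(4) 'dc': from fail(3)=0 chase 'c': 0 ⇒ 8;  out=∅∪out(8)=∅
  fail(9) 'cd': from fail(8)=0 chase 'd': 0 ⇒ 3;  out={2}∪out(3)={2,4}
  fail(10) 'aa': from fail(1)=0 chase 'a': 0 ⇒ 1;  out=∅∪out(1)=∅
  fail(15) 'da': from fail(3)=0 chase 'a': 0 ⇒ 1;  out=∅∪out(1)=∅
  fail(5) 'dcb': from fail(4)=8 chase 'b': 8→0 ⇒ 0;  out=∅∪out(0)=∅
  fail(11) 'aad': from fail(10)=1 chase 'd': 1 ⇒ 2;  out=∅∪out(2)={0,4}
  fail(16) 'dac': from fail(15)=1 chase 'c': 1→0 ⇒ 8;  out=∅∪out(8)=∅
  fail(6) 'dcbc': from fail(5)=0 chase 'c': 0 ⇒ 8;  out=∅∪out(8)=∅
  fail(12) 'aada': from fail(11)=2 chase 'a': 2→3 ⇒ 15;  out=∅∪out(15)=∅
  fail(17) 'dacd': from fail(16)=8 chase 'd': 8 ⇒ 9;  out={5}∪out(9)={2,4,5}
  fail(7) 'dcbcd': from fail(6)=8 chase 'd': 8 ⇒ 9;  out={1}∪out(9)={1,2,4}
  fail(13) 'aadac': from fail(12)=15 chase 'c': 15 ⇒ 16;  out=∅∪out(16)=∅
  fail(14) 'aadacd': from fail(13)=16 chase 'd': 16 ⇒ 17;  out={3}∪out(17)={2,3,4,5}

Run:
pos 0 'a': at 1
pos 1 'd': at 2  ** P0@[0:1],P4@[1:1]
pos 2 'a': at 15 (fail-walked)
pos 3 'a': at 10 (fail-walked)
pos 4 'd': at 11  ** P0@[3:4],P4@[4:4]
pos 5 'd': at 3 (fail-walked)  ** P4@[5:5]
pos 6 'c': at 4
pos 7 'b': at 5
pos 8 'c': at 6
pos 9 'd': at 7  ** P1@[5:9],P2@[8:9],P4@[9:9]
pos 10 'c': at 4 (fail-walked)
pos 11 'a': at 1 (fail-walked)
pos 12 'd': at 2  ** P0@[11:12],P4@[12:12]
pos 13 'a': at 15 (fail-walked)
pos 14 'a': at 10 (fail-walked)
pos 15 'c': at 8 (fail-walked)
pos 16 'd': at 9  ** P2@[15:16],P4@[16:16]
pos 17 'd': at 3 (fail-walked)  ** P4@[17:17]
pos 18 'b': at 0 (fail-walked)
pos 19 'c': at 8
pos 20 'c': at 8 (fail-walked)
pos 21 'a': at 1 (fail-walked)
pos 22 'a': at 10
pos 23 'd': at 11  ** P0@[22:23],P4@[23:23]
pos 24 'a': at 12
pos 25 'c': at 13
pos 26 'd': at 14  ** P2@[25:26],P3@[21:26],P4@[26:26],P5@[23:26]
pos 27 'd': at 3 (fail-walked)  ** P4@[27:27]
pos 28 'b': at 0 (fail-walked)
pos 29 'c': at 8
pos 30 'd': at 9  ** P2@[29:30],P4@[30:30]
pos 31 'c': at 4 (fail-walked)
pos 32 'b': at 5
pos 33 'a': at 1 (fail-walked)
pos 34 'a': at 10
pos 35 'd': at 11  ** P0@[34:35],P4@[35:35]
pos 36 'a': at 12
pos 37 'c': at 13
pos 38 'd': at 14  ** P2@[37:38],P3@[33:38],P4@[38:38],P5@[35:38]
pos 39 'd': at 3 (fail-walked)  ** P4@[39:39]
pos 40 'a': at 15
pos 41 'd': at 2 (fail-walked)  ** P0@[40:41],P4@[41:41]
pos 42 'd': at 3 (fail-walked)  ** P4@[42:42]
pos 43 'c': at 4
pos 44 'd': at 9 (fail-walked)  ** P2@[43:44],P4@[44:44]
pos 45 'b': at 0 (fail-walked)
pos 46 'a': at 1
pos 47 'a': at 10
pos 48 'd': at 11  ** P0@[47:48],P4@[48:48]
pos 49 'a': at 12
pos 50 'c': at 13
pos 51 'd': at 14  ** P2@[50:51],P3@[46:51],P4@[51:51],P5@[48:51]
pos 52 'a': at 15 (fail-walked)
pos 53 'd': at 2 (fail-walked)  ** P0@[52:53],P4@[53:53]
pos 54 'c': at 4 (fail-walked)
pos 55 'a': at 1 (fail-walked)
pos 56 'd': at 2  ** P0@[55:56],P4@[56:56]
pos 57 'a': at 15 (fail-walked)
pos 58 'c': at 16
pos 59 'd': at 17  ** P2@[58:59],P4@[59:59],P5@[56:59]
pos 60 'd': at 3 (fail-walked)  ** P4@[60:60]
pos 61 'd': at 3 (fail-walked)  ** P4@[61:61]
pos 62 'c': at 4
pos 63 'a': at 1 (fail-walked)
pos 64 'c': at 8 (fail-walked)
pos 65 'b': at 0 (fail-walked)
pos 66 'd': at 3  ** P4@[66:66]
pos 67 'a': at 15
pos 68 'a': at 10 (fail-walked)
pos 69 'd': at 11  ** P0@[68:69],P4@[69:69]
pos 70 'a': at 12
pos 71 'c': at 13
pos 72 'd': at 14  ** P2@[71:72],P3@[67:72],P4@[72:72],P5@[69:72]
pos 73 'c': at 4 (fail-walked)
pos 74 'd': at 9 (fail-walked)  ** P2@[73:74],P4@[74:74]
pos 75 'a': at 15 (fail-walked)
pos 76 'a': at 10 (fail-walked)
pos 77 'd': at 11  ** P0@[76:77],P4@[77:77]
pos 78 'a': at 12

Matches: [[1,0],[1,4],[4,0],[4,4],[5,4],[9,1],[9,2],[9,4],[12,0],[12,4],[16,2],[16,4],[17,4],[23,0],[23,4],[26,2],[26,3],[26,4],[26,5],[27,4],[30,2],[30,4],[35,0],[35,4],[38,2],[38,3],[38,4],[38,5],[39,4],[41,0],[41,4],[42,4],[44,2],[44,4],[48,0],[48,4],[51,2],[51,3],[51,4],[51,5],[53,0],[53,4],[56,0],[56,4],[59,2],[59,4],[59,5],[60,4],[61,4],[66,4],[69,0],[69,4],[72,2],[72,3],[72,4],[72,5],[74,2],[74,4],[77,0],[77,4]]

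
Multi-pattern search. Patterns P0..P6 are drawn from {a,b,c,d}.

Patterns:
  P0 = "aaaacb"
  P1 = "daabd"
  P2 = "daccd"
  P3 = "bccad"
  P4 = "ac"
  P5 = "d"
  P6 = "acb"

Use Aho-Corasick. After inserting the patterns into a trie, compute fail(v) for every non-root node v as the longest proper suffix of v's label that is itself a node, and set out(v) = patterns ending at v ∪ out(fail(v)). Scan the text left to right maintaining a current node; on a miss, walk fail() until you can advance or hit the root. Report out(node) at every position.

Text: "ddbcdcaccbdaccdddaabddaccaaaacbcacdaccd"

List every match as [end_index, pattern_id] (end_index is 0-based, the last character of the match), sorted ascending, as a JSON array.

Build automaton:
Trie nodes:
  n0 'ε': a→1 b→15 d→7
  n1 'a': a→2 c→20
  n2 'aa': a→3
  n3 'aaa': a→4
  n4 'aaaa': c→5
  n5 'aaaac': b→6
  n6 'aaaacb': ·  ←P0
  n7 'd': a→8  ←P5
  n8 'da': a→9 c→12
  n9 'daa': b→10
  n10 'daab': d→11
  n11 'daabd': ·  ←P1
  n12 'dac': c→13
  n13 'dacc': d→14
  n14 'daccd': ·  ←P2
  n15 'b': c→16
  n16 'bc': c→17
  n17 'bcc': a→18
  n18 'bcca': d→19
  n19 'bccad': ·  ←P3
  n20 'ac': b→21  ←P4
  n21 'acb': ·  ←P6

Failure links (BFS by depth):
  fail(1) 'a': from fail(0)=0 chase 'a': 0 ⇒ 0;  out=∅∪out(0)=∅
  fail(7) 'd': from fail(0)=0 chase 'd': 0 ⇒ 0;  out={5}∪out(0)={5}
  fail(15) 'b': from fail(0)=0 chase 'b': 0 ⇒ 0;  out=∅∪out(0)=∅
  fail(2) 'aa': from fail(1)=0 chase 'a': 0 ⇒ 1;  out=∅∪out(1)=∅
  fail(8) 'da': from fail(7)=0 chase 'a': 0 ⇒ 1;  out=∅∪out(1)=∅
  fail(16) 'bc': from fail(15)=0 chase 'c': 0 ⇒ 0;  out=∅∪out(0)=∅
  fail(20) 'ac': from fail(1)=0 chase 'c': 0 ⇒ 0;  out={4}∪out(0)={4}
  fail(3) 'aaa': from fail(2)=1 chase 'a': 1 ⇒ 2;  out=∅∪out(2)=∅
  fail(9) 'daa': from fail(8)=1 chase 'a': 1 ⇒ 2;  out=∅∪out(2)=∅
  fail(12) 'dac': from fail(8)=1 chase 'c': 1 ⇒ 20;  out=∅∪out(20)={4}
  fail(17) 'bcc': from fail(16)=0 chase 'c': 0 ⇒ 0;  out=∅∪out(0)=∅
  fail(21) 'acb': from fail(20)=0 chase 'b': 0 ⇒ 15;  out={6}∪out(15)={6}
  fail(4) 'aaaa': from fail(3)=2 chase 'a': 2 ⇒ 3;  out=∅∪out(3)=∅
  fail(10) 'daab': from fail(9)=2 chase 'b': 2→1→0 ⇒ 15;  out=∅∪out(15)=∅
  fail(13) 'dacc': from fail(12)=20 chase 'c': 20→0 ⇒ 0;  out=∅∪out(0)=∅
  fail(18) 'bcca': from fail(17)=0 chase 'a': 0 ⇒ 1;  out=∅∪out(1)=∅
  fail(5) 'aaaac': from fail(4)=3 chase 'c': 3→2→1 ⇒ 20;  out=∅∪out(20)={4}
  fail(11) 'daabd': from fail(10)=15 chase 'd': 15→0 ⇒ 7;  out={1}∪out(7)={1,5}
  fail(14) 'daccd': from fail(13)=0 chase 'd': 0 ⇒ 7;  out={2}∪out(7)={2,5}
  fail(19) 'bccad': from fail(18)=1 chase 'd': 1→0 ⇒ 7;  out={3}∪out(7)={3,5}
  fail(6) 'aaaacb': from fail(5)=20 chase 'b': 20 ⇒ 21;  out={0}∪out(21)={0,6}

Text stream:
[0] read 'd'  n0⇒n7  emit P5@[0:0]
[1] read 'd'  n7⇒n7 (fail-walked)  emit P5@[1:1]
[2] read 'b'  n7⇒n15 (fail-walked)
[3] read 'c'  n15⇒n16
[4] read 'd'  n16⇒n7 (fail-walked)  emit P5@[4:4]
[5] read 'c'  n7⇒n0 (fail-walked)
[6] read 'a'  n0⇒n1
[7] read 'c'  n1⇒n20  emit P4@[6:7]
[8] read 'c'  n20⇒n0 (fail-walked)
[9] read 'b'  n0⇒n15
[10] read 'd'  n15⇒n7 (fail-walked)  emit P5@[10:10]
[11] read 'a'  n7⇒n8
[12] read 'c'  n8⇒n12  emit P4@[11:12]
[13] read 'c'  n12⇒n13
[14] read 'd'  n13⇒n14  emit P2@[10:14],P5@[14:14]
[15] read 'd'  n14⇒n7 (fail-walked)  emit P5@[15:15]
[16] read 'd'  n7⇒n7 (fail-walked)  emit P5@[16:16]
[17] read 'a'  n7⇒n8
[18] read 'a'  n8⇒n9
[19] read 'b'  n9⇒n10
[20] read 'd'  n10⇒n11  emit P1@[16:20],P5@[20:20]
[21] read 'd'  n11⇒n7 (fail-walked)  emit P5@[21:21]
[22] read 'a'  n7⇒n8
[23] read 'c'  n8⇒n12  emit P4@[22:23]
[24] read 'c'  n12⇒n13
[25] read 'a'  n13⇒n1 (fail-walked)
[26] read 'a'  n1⇒n2
[27] read 'a'  n2⇒n3
[28] read 'a'  n3⇒n4
[29] read 'c'  n4⇒n5  emit P4@[28:29]
[30] read 'b'  n5⇒n6  emit P0@[25:30],P6@[28:30]
[31] read 'c'  n6⇒n16 (fail-walked)
[32] read 'a'  n16⇒n1 (fail-walked)
[33] read 'c'  n1⇒n20  emit P4@[32:33]
[34] read 'd'  n20⇒n7 (fail-walked)  emit P5@[34:34]
[35] read 'a'  n7⇒n8
[36] read 'c'  n8⇒n12  emit P4@[35:36]
[37] read 'c'  n12⇒n13
[38] read 'd'  n13⇒n14  emit P2@[34:38],P5@[38:38]

Matches: [[0,5],[1,5],[4,5],[7,4],[10,5],[12,4],[14,2],[14,5],[15,5],[16,5],[20,1],[20,5],[21,5],[23,4],[29,4],[30,0],[30,6],[33,4],[34,5],[36,4],[38,2],[38,5]]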